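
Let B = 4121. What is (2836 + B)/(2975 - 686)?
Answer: 2319/763 ≈ 3.0393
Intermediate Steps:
(2836 + B)/(2975 - 686) = (2836 + 4121)/(2975 - 686) = 6957/2289 = 6957*(1/2289) = 2319/763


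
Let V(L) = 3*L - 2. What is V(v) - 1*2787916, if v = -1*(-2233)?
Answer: -2781219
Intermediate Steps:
v = 2233
V(L) = -2 + 3*L
V(v) - 1*2787916 = (-2 + 3*2233) - 1*2787916 = (-2 + 6699) - 2787916 = 6697 - 2787916 = -2781219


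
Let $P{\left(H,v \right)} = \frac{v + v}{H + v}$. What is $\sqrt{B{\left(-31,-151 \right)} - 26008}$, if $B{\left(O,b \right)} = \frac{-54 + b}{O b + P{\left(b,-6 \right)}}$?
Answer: $\frac{i \sqrt{14047481129836193}}{734929} \approx 161.27 i$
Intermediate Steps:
$P{\left(H,v \right)} = \frac{2 v}{H + v}$
$B{\left(O,b \right)} = \frac{-54 + b}{- \frac{12}{-6 + b} + O b}$ ($B{\left(O,b \right)} = \frac{-54 + b}{O b + 2 \left(-6\right) \frac{1}{b - 6}} = \frac{-54 + b}{O b + 2 \left(-6\right) \frac{1}{-6 + b}} = \frac{-54 + b}{O b - \frac{12}{-6 + b}} = \frac{-54 + b}{- \frac{12}{-6 + b} + O b}$)
$\sqrt{B{\left(-31,-151 \right)} - 26008} = \sqrt{\frac{\left(-54 - 151\right) \left(-6 - 151\right)}{-12 - - 4681 \left(-6 - 151\right)} - 26008} = \sqrt{\frac{1}{-12 - \left(-4681\right) \left(-157\right)} \left(-205\right) \left(-157\right) - 26008} = \sqrt{\frac{1}{-12 - 734917} \left(-205\right) \left(-157\right) - 26008} = \sqrt{\frac{1}{-734929} \left(-205\right) \left(-157\right) - 26008} = \sqrt{\left(- \frac{1}{734929}\right) \left(-205\right) \left(-157\right) - 26008} = \sqrt{- \frac{32185}{734929} - 26008} = \sqrt{- \frac{19114065617}{734929}} = \frac{i \sqrt{14047481129836193}}{734929}$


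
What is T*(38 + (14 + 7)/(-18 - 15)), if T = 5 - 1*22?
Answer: -6987/11 ≈ -635.18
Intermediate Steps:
T = -17 (T = 5 - 22 = -17)
T*(38 + (14 + 7)/(-18 - 15)) = -17*(38 + (14 + 7)/(-18 - 15)) = -17*(38 + 21/(-33)) = -17*(38 + 21*(-1/33)) = -17*(38 - 7/11) = -17*411/11 = -6987/11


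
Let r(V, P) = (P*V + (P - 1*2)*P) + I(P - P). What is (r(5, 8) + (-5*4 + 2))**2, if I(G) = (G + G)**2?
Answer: 4900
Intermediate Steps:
I(G) = 4*G**2 (I(G) = (2*G)**2 = 4*G**2)
r(V, P) = P*V + P*(-2 + P) (r(V, P) = (P*V + (P - 1*2)*P) + 4*(P - P)**2 = (P*V + (P - 2)*P) + 4*0**2 = (P*V + (-2 + P)*P) + 4*0 = (P*V + P*(-2 + P)) + 0 = P*V + P*(-2 + P))
(r(5, 8) + (-5*4 + 2))**2 = (8*(-2 + 8 + 5) + (-5*4 + 2))**2 = (8*11 + (-20 + 2))**2 = (88 - 18)**2 = 70**2 = 4900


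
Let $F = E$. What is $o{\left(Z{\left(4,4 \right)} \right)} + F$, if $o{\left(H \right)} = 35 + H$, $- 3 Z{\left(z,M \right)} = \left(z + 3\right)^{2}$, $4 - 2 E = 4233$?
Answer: $- \frac{12575}{6} \approx -2095.8$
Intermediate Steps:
$E = - \frac{4229}{2}$ ($E = 2 - \frac{4233}{2} = - \frac{4229}{2} \approx -2114.5$)
$F = - \frac{4229}{2} \approx -2114.5$
$Z{\left(z,M \right)} = - \frac{\left(3 + z\right)^{2}}{3}$ ($Z{\left(z,M \right)} = - \frac{\left(z + 3\right)^{2}}{3} = - \frac{\left(3 + z\right)^{2}}{3}$)
$o{\left(Z{\left(4,4 \right)} \right)} + F = \left(35 - \frac{\left(3 + 4\right)^{2}}{3}\right) - \frac{4229}{2} = \left(35 - \frac{7^{2}}{3}\right) - \frac{4229}{2} = \left(35 - \frac{49}{3}\right) - \frac{4229}{2} = \frac{56}{3} - \frac{4229}{2} = - \frac{12575}{6}$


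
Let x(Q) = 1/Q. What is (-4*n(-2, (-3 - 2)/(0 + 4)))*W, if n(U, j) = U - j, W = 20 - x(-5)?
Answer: 303/5 ≈ 60.600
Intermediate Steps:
x(Q) = 1/Q
W = 101/5 (W = 20 - 1/(-5) = 20 - 1*(-1/5) = 20 + 1/5 = 101/5 ≈ 20.200)
(-4*n(-2, (-3 - 2)/(0 + 4)))*W = -4*(-2 - (-3 - 2)/(0 + 4))*(101/5) = -4*(-2 - (-5)/4)*(101/5) = -4*(-2 - 1*(-5/4))*(101/5) = -4*(-2 + 5/4)*(101/5) = -4*(-3/4)*(101/5) = 3*(101/5) = 303/5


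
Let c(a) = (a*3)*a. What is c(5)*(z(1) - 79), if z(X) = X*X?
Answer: -5850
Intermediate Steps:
z(X) = X**2
c(a) = 3*a**2 (c(a) = (3*a)*a = 3*a**2)
c(5)*(z(1) - 79) = (3*5**2)*(1**2 - 79) = (3*25)*(1 - 79) = 75*(-78) = -5850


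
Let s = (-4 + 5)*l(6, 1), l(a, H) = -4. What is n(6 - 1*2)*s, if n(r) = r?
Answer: -16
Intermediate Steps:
s = -4 (s = (-4 + 5)*(-4) = 1*(-4) = -4)
n(6 - 1*2)*s = (6 - 1*2)*(-4) = (6 - 2)*(-4) = 4*(-4) = -16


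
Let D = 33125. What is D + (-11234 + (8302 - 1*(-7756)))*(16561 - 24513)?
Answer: -38327323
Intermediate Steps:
D + (-11234 + (8302 - 1*(-7756)))*(16561 - 24513) = 33125 + (-11234 + (8302 - 1*(-7756)))*(16561 - 24513) = 33125 + (-11234 + (8302 + 7756))*(-7952) = 33125 + (-11234 + 16058)*(-7952) = 33125 + 4824*(-7952) = 33125 - 38360448 = -38327323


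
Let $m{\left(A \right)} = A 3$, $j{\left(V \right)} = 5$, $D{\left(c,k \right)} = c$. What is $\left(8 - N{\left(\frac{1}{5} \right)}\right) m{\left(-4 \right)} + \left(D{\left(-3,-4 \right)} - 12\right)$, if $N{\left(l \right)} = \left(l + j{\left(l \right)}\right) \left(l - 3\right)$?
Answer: $- \frac{7143}{25} \approx -285.72$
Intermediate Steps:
$m{\left(A \right)} = 3 A$
$N{\left(l \right)} = \left(-3 + l\right) \left(5 + l\right)$ ($N{\left(l \right)} = \left(l + 5\right) \left(l - 3\right) = \left(5 + l\right) \left(-3 + l\right) = \left(-3 + l\right) \left(5 + l\right)$)
$\left(8 - N{\left(\frac{1}{5} \right)}\right) m{\left(-4 \right)} + \left(D{\left(-3,-4 \right)} - 12\right) = \left(8 - \left(-15 + \left(\frac{1}{5}\right)^{2} + \frac{2}{5}\right)\right) 3 \left(-4\right) - 15 = \left(8 - \left(-15 + \left(\frac{1}{5}\right)^{2} + 2 \cdot \frac{1}{5}\right)\right) \left(-12\right) - 15 = \left(8 - \left(-15 + \frac{1}{25} + \frac{2}{5}\right)\right) \left(-12\right) - 15 = \left(8 - - \frac{364}{25}\right) \left(-12\right) - 15 = \left(8 + \frac{364}{25}\right) \left(-12\right) - 15 = \frac{564}{25} \left(-12\right) - 15 = - \frac{6768}{25} - 15 = - \frac{7143}{25}$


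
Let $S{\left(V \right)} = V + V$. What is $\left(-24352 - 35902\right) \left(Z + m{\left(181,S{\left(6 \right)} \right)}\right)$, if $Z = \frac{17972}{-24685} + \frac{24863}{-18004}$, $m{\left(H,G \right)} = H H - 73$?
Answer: $- \frac{437641352028753779}{222214370} \approx -1.9695 \cdot 10^{9}$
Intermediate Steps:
$S{\left(V \right)} = 2 V$
$m{\left(H,G \right)} = -73 + H^{2}$ ($m{\left(H,G \right)} = H^{2} - 73 = -73 + H^{2}$)
$Z = - \frac{937311043}{444428740}$ ($Z = 17972 \left(- \frac{1}{24685}\right) + 24863 \left(- \frac{1}{18004}\right) = - \frac{17972}{24685} - \frac{24863}{18004} = - \frac{937311043}{444428740} \approx -2.109$)
$\left(-24352 - 35902\right) \left(Z + m{\left(181,S{\left(6 \right)} \right)}\right) = \left(-24352 - 35902\right) \left(- \frac{937311043}{444428740} - \left(73 - 181^{2}\right)\right) = - 60254 \left(- \frac{937311043}{444428740} + \left(-73 + 32761\right)\right) = - 60254 \left(- \frac{937311043}{444428740} + 32688\right) = \left(-60254\right) \frac{14526549342077}{444428740} = - \frac{437641352028753779}{222214370}$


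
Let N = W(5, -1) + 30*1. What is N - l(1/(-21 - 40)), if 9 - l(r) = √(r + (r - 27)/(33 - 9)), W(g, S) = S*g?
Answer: 16 + I*√38247/183 ≈ 16.0 + 1.0687*I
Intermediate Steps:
l(r) = 9 - √(-9/8 + 25*r/24) (l(r) = 9 - √(r + (r - 27)/(33 - 9)) = 9 - √(r + (-27 + r)/24) = 9 - √(r + (-27 + r)*(1/24)) = 9 - √(r + (-9/8 + r/24)) = 9 - √(-9/8 + 25*r/24))
N = 25 (N = -1*5 + 30*1 = -5 + 30 = 25)
N - l(1/(-21 - 40)) = 25 - (9 - √(-162 + 150/(-21 - 40))/12) = 25 - (9 - √(-162 + 150/(-61))/12) = 25 - (9 - √(-162 + 150*(-1/61))/12) = 25 - (9 - √(-162 - 150/61)/12) = 25 - (9 - I*√38247/183) = 25 + (-9 + I*√38247/183) = 16 + I*√38247/183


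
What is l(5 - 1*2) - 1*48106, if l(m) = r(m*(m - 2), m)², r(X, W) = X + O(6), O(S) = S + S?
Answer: -47881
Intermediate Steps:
O(S) = 2*S
r(X, W) = 12 + X (r(X, W) = X + 2*6 = X + 12 = 12 + X)
l(m) = (12 + m*(-2 + m))² (l(m) = (12 + m*(m - 2))² = (12 + m*(-2 + m))²)
l(5 - 1*2) - 1*48106 = (12 + (5 - 1*2)*(-2 + (5 - 1*2)))² - 1*48106 = (12 + (5 - 2)*(-2 + (5 - 2)))² - 48106 = (12 + 3*(-2 + 3))² - 48106 = (12 + 3*1)² - 48106 = (12 + 3)² - 48106 = 15² - 48106 = 225 - 48106 = -47881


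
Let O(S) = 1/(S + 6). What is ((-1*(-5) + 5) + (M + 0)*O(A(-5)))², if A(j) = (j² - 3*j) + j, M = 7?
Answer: 173889/1681 ≈ 103.44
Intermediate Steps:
A(j) = j² - 2*j
O(S) = 1/(6 + S)
((-1*(-5) + 5) + (M + 0)*O(A(-5)))² = ((-1*(-5) + 5) + (7 + 0)/(6 - 5*(-2 - 5)))² = ((5 + 5) + 7/(6 - 5*(-7)))² = (10 + 7/(6 + 35))² = (10 + 7/41)² = (417/41)² = 173889/1681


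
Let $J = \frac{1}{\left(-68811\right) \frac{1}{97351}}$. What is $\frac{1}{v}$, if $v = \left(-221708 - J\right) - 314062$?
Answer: $- \frac{68811}{36866772119} \approx -1.8665 \cdot 10^{-6}$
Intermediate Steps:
$J = - \frac{97351}{68811}$ ($J = \frac{1}{\left(-68811\right) \frac{1}{97351}} = \frac{1}{- \frac{68811}{97351}} = - \frac{97351}{68811} \approx -1.4148$)
$v = - \frac{36866772119}{68811}$ ($v = \left(-221708 - - \frac{97351}{68811}\right) - 314062 = \left(-221708 + \frac{97351}{68811}\right) - 314062 = - \frac{15255851837}{68811} - 314062 = - \frac{36866772119}{68811} \approx -5.3577 \cdot 10^{5}$)
$\frac{1}{v} = \frac{1}{- \frac{36866772119}{68811}} = - \frac{68811}{36866772119}$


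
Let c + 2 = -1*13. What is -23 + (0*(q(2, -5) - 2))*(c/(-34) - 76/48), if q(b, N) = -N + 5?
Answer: -23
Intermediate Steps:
q(b, N) = 5 - N
c = -15 (c = -2 - 1*13 = -2 - 13 = -15)
-23 + (0*(q(2, -5) - 2))*(c/(-34) - 76/48) = -23 + (0*((5 - 1*(-5)) - 2))*(-15/(-34) - 76/48) = -23 + (0*((5 + 5) - 2))*(-15*(-1/34) - 76*1/48) = -23 + (0*(10 - 2))*(15/34 - 19/12) = -23 + (0*8)*(-233/204) = -23 + 0*(-233/204) = -23 + 0 = -23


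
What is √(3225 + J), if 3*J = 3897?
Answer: 2*√1131 ≈ 67.261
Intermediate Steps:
J = 1299 (J = (⅓)*3897 = 1299)
√(3225 + J) = √(3225 + 1299) = √4524 = 2*√1131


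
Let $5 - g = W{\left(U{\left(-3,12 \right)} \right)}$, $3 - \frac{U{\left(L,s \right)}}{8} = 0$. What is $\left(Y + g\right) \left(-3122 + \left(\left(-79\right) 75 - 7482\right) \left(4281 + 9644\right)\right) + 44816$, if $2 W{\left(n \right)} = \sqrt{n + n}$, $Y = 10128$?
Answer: $-1891786439585 + 373391194 \sqrt{3} \approx -1.8911 \cdot 10^{12}$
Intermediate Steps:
$U{\left(L,s \right)} = 24$ ($U{\left(L,s \right)} = 24 - 0 = 24 + 0 = 24$)
$W{\left(n \right)} = \frac{\sqrt{2} \sqrt{n}}{2}$ ($W{\left(n \right)} = \frac{\sqrt{n + n}}{2} = \frac{\sqrt{2 n}}{2} = \frac{\sqrt{2} \sqrt{n}}{2}$)
$g = 5 - 2 \sqrt{3}$ ($g = 5 - \frac{\sqrt{2} \sqrt{24}}{2} = 5 - \frac{\sqrt{2} \cdot 2 \sqrt{6}}{2} = 5 - 2 \sqrt{3} \approx 1.5359$)
$\left(Y + g\right) \left(-3122 + \left(\left(-79\right) 75 - 7482\right) \left(4281 + 9644\right)\right) + 44816 = \left(10128 + \left(5 - 2 \sqrt{3}\right)\right) \left(-3122 + \left(\left(-79\right) 75 - 7482\right) \left(4281 + 9644\right)\right) + 44816 = \left(10133 - 2 \sqrt{3}\right) \left(-3122 + \left(-5925 - 7482\right) 13925\right) + 44816 = \left(10133 - 2 \sqrt{3}\right) \left(-3122 - 186692475\right) + 44816 = \left(10133 - 2 \sqrt{3}\right) \left(-186695597\right) + 44816 = \left(-1891786484401 + 373391194 \sqrt{3}\right) + 44816 = -1891786439585 + 373391194 \sqrt{3}$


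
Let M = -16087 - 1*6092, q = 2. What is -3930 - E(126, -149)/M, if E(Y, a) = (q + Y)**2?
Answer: -87147086/22179 ≈ -3929.3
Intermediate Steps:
M = -22179 (M = -16087 - 6092 = -22179)
E(Y, a) = (2 + Y)**2
-3930 - E(126, -149)/M = -3930 - (2 + 126)**2/(-22179) = -3930 - 128**2*(-1)/22179 = -3930 - 16384*(-1)/22179 = -3930 - 1*(-16384/22179) = -3930 + 16384/22179 = -87147086/22179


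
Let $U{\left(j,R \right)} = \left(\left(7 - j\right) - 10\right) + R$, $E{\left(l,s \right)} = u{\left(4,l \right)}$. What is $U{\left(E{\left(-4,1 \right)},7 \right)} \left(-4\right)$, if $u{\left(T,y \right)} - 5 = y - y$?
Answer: $4$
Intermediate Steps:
$u{\left(T,y \right)} = 5$ ($u{\left(T,y \right)} = 5 + \left(y - y\right) = 5 + 0 = 5$)
$E{\left(l,s \right)} = 5$
$U{\left(j,R \right)} = -3 + R - j$ ($U{\left(j,R \right)} = \left(-3 - j\right) + R = -3 + R - j$)
$U{\left(E{\left(-4,1 \right)},7 \right)} \left(-4\right) = \left(-3 + 7 - 5\right) \left(-4\right) = \left(-1\right) \left(-4\right) = 4$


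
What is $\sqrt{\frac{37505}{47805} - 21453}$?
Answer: $\frac{2 i \sqrt{490251346638}}{9561} \approx 146.47 i$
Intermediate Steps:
$\sqrt{\frac{37505}{47805} - 21453} = \sqrt{37505 \cdot \frac{1}{47805} - 21453} = \sqrt{\frac{7501}{9561} - 21453} = \sqrt{- \frac{205104632}{9561}} = \frac{2 i \sqrt{490251346638}}{9561}$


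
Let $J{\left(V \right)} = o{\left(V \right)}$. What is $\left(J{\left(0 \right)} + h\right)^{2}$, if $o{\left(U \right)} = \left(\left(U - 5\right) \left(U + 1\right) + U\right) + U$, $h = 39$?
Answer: $1156$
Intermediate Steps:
$o{\left(U \right)} = 2 U + \left(1 + U\right) \left(-5 + U\right)$ ($o{\left(U \right)} = \left(\left(-5 + U\right) \left(1 + U\right) + U\right) + U = \left(\left(1 + U\right) \left(-5 + U\right) + U\right) + U = \left(U + \left(1 + U\right) \left(-5 + U\right)\right) + U = 2 U + \left(1 + U\right) \left(-5 + U\right)$)
$J{\left(V \right)} = -5 + V^{2} - 2 V$
$\left(J{\left(0 \right)} + h\right)^{2} = \left(\left(-5 + 0^{2} - 0\right) + 39\right)^{2} = \left(\left(-5 + 0 + 0\right) + 39\right)^{2} = \left(-5 + 39\right)^{2} = 34^{2} = 1156$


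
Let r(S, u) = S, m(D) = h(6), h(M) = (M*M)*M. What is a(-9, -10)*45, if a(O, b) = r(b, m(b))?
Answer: -450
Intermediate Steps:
h(M) = M³ (h(M) = M²*M = M³)
m(D) = 216 (m(D) = 6³ = 216)
a(O, b) = b
a(-9, -10)*45 = -10*45 = -450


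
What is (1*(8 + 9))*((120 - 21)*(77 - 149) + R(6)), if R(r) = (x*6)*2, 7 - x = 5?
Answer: -120768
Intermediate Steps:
x = 2 (x = 7 - 1*5 = 7 - 5 = 2)
R(r) = 24 (R(r) = (2*6)*2 = 12*2 = 24)
(1*(8 + 9))*((120 - 21)*(77 - 149) + R(6)) = (1*(8 + 9))*((120 - 21)*(77 - 149) + 24) = (1*17)*(99*(-72) + 24) = 17*(-7128 + 24) = 17*(-7104) = -120768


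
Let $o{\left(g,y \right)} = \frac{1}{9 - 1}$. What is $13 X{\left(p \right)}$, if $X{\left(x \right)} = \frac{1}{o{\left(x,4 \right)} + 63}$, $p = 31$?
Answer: $\frac{104}{505} \approx 0.20594$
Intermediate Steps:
$o{\left(g,y \right)} = \frac{1}{8}$
$X{\left(x \right)} = \frac{8}{505}$ ($X{\left(x \right)} = \frac{1}{\frac{1}{8} + 63} = \frac{1}{\frac{505}{8}} = \frac{8}{505}$)
$13 X{\left(p \right)} = 13 \cdot \frac{8}{505} = \frac{104}{505}$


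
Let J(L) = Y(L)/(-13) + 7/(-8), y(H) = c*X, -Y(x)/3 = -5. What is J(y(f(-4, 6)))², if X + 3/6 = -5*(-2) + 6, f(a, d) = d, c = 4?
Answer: 44521/10816 ≈ 4.1162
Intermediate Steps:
X = 31/2 (X = -½ + (-5*(-2) + 6) = -½ + (10 + 6) = -½ + 16 = 31/2 ≈ 15.500)
Y(x) = 15 (Y(x) = -3*(-5) = 15)
y(H) = 62 (y(H) = 4*(31/2) = 62)
J(L) = -211/104 (J(L) = 15/(-13) + 7/(-8) = 15*(-1/13) + 7*(-⅛) = -15/13 - 7/8 = -211/104)
J(y(f(-4, 6)))² = (-211/104)² = 44521/10816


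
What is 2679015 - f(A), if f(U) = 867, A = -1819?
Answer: 2678148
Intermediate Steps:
2679015 - f(A) = 2679015 - 1*867 = 2679015 - 867 = 2678148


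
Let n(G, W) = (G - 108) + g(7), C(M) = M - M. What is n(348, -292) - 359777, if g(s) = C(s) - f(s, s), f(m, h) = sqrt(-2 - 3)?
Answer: -359537 - I*sqrt(5) ≈ -3.5954e+5 - 2.2361*I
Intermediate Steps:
f(m, h) = I*sqrt(5) (f(m, h) = sqrt(-5) = I*sqrt(5))
C(M) = 0
g(s) = -I*sqrt(5) (g(s) = 0 - I*sqrt(5) = -I*sqrt(5))
n(G, W) = -108 + G - I*sqrt(5) (n(G, W) = (G - 108) - I*sqrt(5) = (-108 + G) - I*sqrt(5) = -108 + G - I*sqrt(5))
n(348, -292) - 359777 = (-108 + 348 - I*sqrt(5)) - 359777 = (240 - I*sqrt(5)) - 359777 = -359537 - I*sqrt(5)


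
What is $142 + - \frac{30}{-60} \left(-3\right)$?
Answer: $\frac{281}{2} \approx 140.5$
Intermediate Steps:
$142 + - \frac{30}{-60} \left(-3\right) = 142 + \left(-30\right) \left(- \frac{1}{60}\right) \left(-3\right) = 142 + \frac{1}{2} \left(-3\right) = 142 - \frac{3}{2} = \frac{281}{2}$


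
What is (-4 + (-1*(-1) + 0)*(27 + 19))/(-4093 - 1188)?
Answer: -42/5281 ≈ -0.0079530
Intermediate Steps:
(-4 + (-1*(-1) + 0)*(27 + 19))/(-4093 - 1188) = (-4 + (1 + 0)*46)/(-5281) = (-4 + 1*46)*(-1/5281) = (-4 + 46)*(-1/5281) = 42*(-1/5281) = -42/5281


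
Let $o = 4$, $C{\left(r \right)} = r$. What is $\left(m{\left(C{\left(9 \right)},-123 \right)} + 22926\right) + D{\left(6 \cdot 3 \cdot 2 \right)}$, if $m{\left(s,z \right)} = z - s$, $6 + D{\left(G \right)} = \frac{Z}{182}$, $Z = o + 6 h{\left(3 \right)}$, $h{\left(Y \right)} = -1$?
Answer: $\frac{2073707}{91} \approx 22788.0$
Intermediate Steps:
$Z = -2$ ($Z = 4 + 6 \left(-1\right) = 4 - 6 = -2$)
$D{\left(G \right)} = - \frac{547}{91}$ ($D{\left(G \right)} = -6 - \frac{2}{182} = -6 - \frac{1}{91} = - \frac{547}{91}$)
$\left(m{\left(C{\left(9 \right)},-123 \right)} + 22926\right) + D{\left(6 \cdot 3 \cdot 2 \right)} = \left(\left(-123 - 9\right) + 22926\right) - \frac{547}{91} = \left(-132 + 22926\right) - \frac{547}{91} = 22794 - \frac{547}{91} = \frac{2073707}{91}$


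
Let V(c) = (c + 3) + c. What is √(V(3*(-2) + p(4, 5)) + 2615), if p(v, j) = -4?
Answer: √2598 ≈ 50.971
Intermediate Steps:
V(c) = 3 + 2*c (V(c) = (3 + c) + c = 3 + 2*c)
√(V(3*(-2) + p(4, 5)) + 2615) = √((3 + 2*(3*(-2) - 4)) + 2615) = √((3 + 2*(-6 - 4)) + 2615) = √((3 + 2*(-10)) + 2615) = √((3 - 20) + 2615) = √(-17 + 2615) = √2598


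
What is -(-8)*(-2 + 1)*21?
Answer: -168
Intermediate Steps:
-(-8)*(-2 + 1)*21 = -(-8)*(-1)*21 = -4*2*21 = -8*21 = -168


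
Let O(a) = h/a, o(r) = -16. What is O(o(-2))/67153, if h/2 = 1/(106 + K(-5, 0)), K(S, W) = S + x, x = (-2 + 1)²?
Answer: -1/54796848 ≈ -1.8249e-8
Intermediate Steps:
x = 1 (x = (-1)² = 1)
K(S, W) = 1 + S (K(S, W) = S + 1 = 1 + S)
h = 1/51 (h = 2/(106 + (1 - 5)) = 2/(106 - 4) = 2/102 = 2*(1/102) = 1/51 ≈ 0.019608)
O(a) = 1/(51*a)
O(o(-2))/67153 = ((1/51)/(-16))/67153 = ((1/51)*(-1/16))*(1/67153) = -1/816*1/67153 = -1/54796848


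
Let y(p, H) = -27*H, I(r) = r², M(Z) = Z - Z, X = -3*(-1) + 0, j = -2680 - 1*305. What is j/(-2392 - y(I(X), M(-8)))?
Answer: 2985/2392 ≈ 1.2479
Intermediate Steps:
j = -2985 (j = -2680 - 305 = -2985)
X = 3 (X = 3 + 0 = 3)
M(Z) = 0
j/(-2392 - y(I(X), M(-8))) = -2985/(-2392 - (-27)*0) = -2985/(-2392 - 1*0) = -2985/(-2392 + 0) = -2985/(-2392) = -2985*(-1/2392) = 2985/2392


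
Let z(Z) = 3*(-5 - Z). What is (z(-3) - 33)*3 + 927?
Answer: 810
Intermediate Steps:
z(Z) = -15 - 3*Z
(z(-3) - 33)*3 + 927 = ((-15 - 3*(-3)) - 33)*3 + 927 = ((-15 + 9) - 33)*3 + 927 = (-6 - 33)*3 + 927 = -39*3 + 927 = -117 + 927 = 810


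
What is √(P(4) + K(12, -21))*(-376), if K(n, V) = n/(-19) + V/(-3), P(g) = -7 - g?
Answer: -752*I*√418/19 ≈ -809.19*I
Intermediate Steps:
K(n, V) = -V/3 - n/19 (K(n, V) = n*(-1/19) + V*(-⅓) = -n/19 - V/3 = -V/3 - n/19)
√(P(4) + K(12, -21))*(-376) = √((-7 - 1*4) + (-⅓*(-21) - 1/19*12))*(-376) = √((-7 - 4) + (7 - 12/19))*(-376) = √(-11 + 121/19)*(-376) = √(-88/19)*(-376) = (2*I*√418/19)*(-376) = -752*I*√418/19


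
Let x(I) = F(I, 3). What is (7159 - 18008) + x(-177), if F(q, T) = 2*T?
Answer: -10843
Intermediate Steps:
x(I) = 6 (x(I) = 2*3 = 6)
(7159 - 18008) + x(-177) = (7159 - 18008) + 6 = -10849 + 6 = -10843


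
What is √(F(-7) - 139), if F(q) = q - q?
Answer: I*√139 ≈ 11.79*I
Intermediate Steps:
F(q) = 0
√(F(-7) - 139) = √(0 - 139) = √(-139) = I*√139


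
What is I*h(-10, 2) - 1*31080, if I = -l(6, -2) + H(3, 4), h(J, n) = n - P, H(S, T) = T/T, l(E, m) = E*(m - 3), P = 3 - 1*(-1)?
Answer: -31142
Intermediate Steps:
P = 4 (P = 3 + 1 = 4)
l(E, m) = E*(-3 + m)
H(S, T) = 1
h(J, n) = -4 + n (h(J, n) = n - 1*4 = n - 4 = -4 + n)
I = 31 (I = -6*(-3 - 2) + 1 = -6*(-5) + 1 = -1*(-30) + 1 = 30 + 1 = 31)
I*h(-10, 2) - 1*31080 = 31*(-4 + 2) - 1*31080 = 31*(-2) - 31080 = -62 - 31080 = -31142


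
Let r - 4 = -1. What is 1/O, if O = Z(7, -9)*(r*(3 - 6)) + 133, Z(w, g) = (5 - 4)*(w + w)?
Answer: ⅐ ≈ 0.14286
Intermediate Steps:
r = 3 (r = 4 - 1 = 3)
Z(w, g) = 2*w (Z(w, g) = 1*(2*w) = 2*w)
O = 7 (O = (2*7)*(3*(3 - 6)) + 133 = 14*(3*(-3)) + 133 = 14*(-9) + 133 = -126 + 133 = 7)
1/O = 1/7 = ⅐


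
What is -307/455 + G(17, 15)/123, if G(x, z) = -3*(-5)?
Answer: -10312/18655 ≈ -0.55277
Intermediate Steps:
G(x, z) = 15
-307/455 + G(17, 15)/123 = -307/455 + 15/123 = -307*1/455 + 15*(1/123) = -307/455 + 5/41 = -10312/18655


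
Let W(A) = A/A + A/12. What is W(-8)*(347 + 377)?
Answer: 724/3 ≈ 241.33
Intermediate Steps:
W(A) = 1 + A/12 (W(A) = 1 + A*(1/12) = 1 + A/12)
W(-8)*(347 + 377) = (1 + (1/12)*(-8))*(347 + 377) = (1 - ⅔)*724 = (⅓)*724 = 724/3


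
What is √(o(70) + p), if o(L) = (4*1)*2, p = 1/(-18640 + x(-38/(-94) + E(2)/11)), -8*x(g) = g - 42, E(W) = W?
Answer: 8*√742538055020431/77073629 ≈ 2.8284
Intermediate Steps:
x(g) = 21/4 - g/8 (x(g) = -(g - 42)/8 = -(-42 + g)/8 = 21/4 - g/8)
p = -4136/77073629 (p = 1/(-18640 + (21/4 - (-38/(-94) + 2/11)/8)) = 1/(-18640 + (21/4 - (-38*(-1/94) + 2*(1/11))/8)) = 1/(-18640 + (21/4 - (19/47 + 2/11)/8)) = 1/(-18640 + (21/4 - ⅛*303/517)) = 1/(-18640 + (21/4 - 303/4136)) = 1/(-18640 + 21411/4136) = 1/(-77073629/4136) = -4136/77073629 ≈ -5.3663e-5)
o(L) = 8 (o(L) = 4*2 = 8)
√(o(70) + p) = √(8 - 4136/77073629) = √(616584896/77073629) = 8*√742538055020431/77073629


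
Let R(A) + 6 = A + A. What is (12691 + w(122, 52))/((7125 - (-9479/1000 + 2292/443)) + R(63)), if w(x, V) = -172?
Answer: 5545917000/3211442197 ≈ 1.7269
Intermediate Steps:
R(A) = -6 + 2*A (R(A) = -6 + (A + A) = -6 + 2*A)
(12691 + w(122, 52))/((7125 - (-9479/1000 + 2292/443)) + R(63)) = (12691 - 172)/((7125 - (-9479/1000 + 2292/443)) + (-6 + 2*63)) = 12519/((7125 - (-9479*1/1000 + 2292*(1/443))) + (-6 + 126)) = 12519/((7125 - (-9479/1000 + 2292/443)) + 120) = 12519/((7125 - 1*(-1907197/443000)) + 120) = 12519/((7125 + 1907197/443000) + 120) = 12519/(3158282197/443000 + 120) = 12519/(3211442197/443000) = 12519*(443000/3211442197) = 5545917000/3211442197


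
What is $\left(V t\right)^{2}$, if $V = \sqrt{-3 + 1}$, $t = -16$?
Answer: $-512$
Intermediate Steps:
$V = i \sqrt{2}$ ($V = \sqrt{-2} = i \sqrt{2} \approx 1.4142 i$)
$\left(V t\right)^{2} = \left(i \sqrt{2} \left(-16\right)\right)^{2} = \left(- 16 i \sqrt{2}\right)^{2} = -512$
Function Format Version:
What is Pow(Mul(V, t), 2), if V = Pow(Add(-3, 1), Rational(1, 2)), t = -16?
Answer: -512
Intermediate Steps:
V = Mul(I, Pow(2, Rational(1, 2))) (V = Pow(-2, Rational(1, 2)) = Mul(I, Pow(2, Rational(1, 2))) ≈ Mul(1.4142, I))
Pow(Mul(V, t), 2) = Pow(Mul(Mul(I, Pow(2, Rational(1, 2))), -16), 2) = Pow(Mul(-16, I, Pow(2, Rational(1, 2))), 2) = -512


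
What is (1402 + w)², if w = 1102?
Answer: 6270016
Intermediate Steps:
(1402 + w)² = (1402 + 1102)² = 2504² = 6270016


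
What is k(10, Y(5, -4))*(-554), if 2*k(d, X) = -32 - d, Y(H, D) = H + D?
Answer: 11634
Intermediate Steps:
Y(H, D) = D + H
k(d, X) = -16 - d/2 (k(d, X) = (-32 - d)/2 = -16 - d/2)
k(10, Y(5, -4))*(-554) = (-16 - ½*10)*(-554) = (-16 - 5)*(-554) = -21*(-554) = 11634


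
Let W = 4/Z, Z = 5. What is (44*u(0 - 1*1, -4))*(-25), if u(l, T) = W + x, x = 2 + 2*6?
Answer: -16280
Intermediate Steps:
x = 14 (x = 2 + 12 = 14)
W = 4/5 ≈ 0.80000
u(l, T) = 74/5 (u(l, T) = 4/5 + 14 = 74/5)
(44*u(0 - 1*1, -4))*(-25) = (44*(74/5))*(-25) = (3256/5)*(-25) = -16280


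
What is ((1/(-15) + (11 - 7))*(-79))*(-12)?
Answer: 18644/5 ≈ 3728.8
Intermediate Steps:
((1/(-15) + (11 - 7))*(-79))*(-12) = ((-1/15 + 4)*(-79))*(-12) = ((59/15)*(-79))*(-12) = -4661/15*(-12) = 18644/5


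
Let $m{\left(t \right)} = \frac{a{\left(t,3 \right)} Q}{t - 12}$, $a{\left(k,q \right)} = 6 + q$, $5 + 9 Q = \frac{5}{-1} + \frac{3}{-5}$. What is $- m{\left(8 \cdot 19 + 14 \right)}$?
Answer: $\frac{53}{770} \approx 0.068831$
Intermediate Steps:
$Q = - \frac{53}{45}$ ($Q = - \frac{5}{9} + \frac{\frac{5}{-1} + \frac{3}{-5}}{9} = - \frac{5}{9} + \frac{5 \left(-1\right) + 3 \left(- \frac{1}{5}\right)}{9} = - \frac{5}{9} + \frac{-5 - \frac{3}{5}}{9} = - \frac{5}{9} + \frac{1}{9} \left(- \frac{28}{5}\right) = - \frac{5}{9} - \frac{28}{45} = - \frac{53}{45} \approx -1.1778$)
$m{\left(t \right)} = - \frac{53}{5 \left(-12 + t\right)}$ ($m{\left(t \right)} = \frac{\left(6 + 3\right) \left(- \frac{53}{45}\right)}{t - 12} = \frac{9 \left(- \frac{53}{45}\right)}{-12 + t} = - \frac{53}{5 \left(-12 + t\right)}$)
$- m{\left(8 \cdot 19 + 14 \right)} = - \frac{-53}{-60 + 5 \left(8 \cdot 19 + 14\right)} = - \frac{-53}{-60 + 5 \left(152 + 14\right)} = - \frac{-53}{-60 + 5 \cdot 166} = - \frac{-53}{-60 + 830} = - \frac{-53}{770} = \left(-1\right) \left(- \frac{53}{770}\right) = \frac{53}{770}$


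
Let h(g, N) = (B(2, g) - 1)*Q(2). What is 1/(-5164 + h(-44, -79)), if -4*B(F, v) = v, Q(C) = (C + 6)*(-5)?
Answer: -1/5564 ≈ -0.00017973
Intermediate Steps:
Q(C) = -30 - 5*C (Q(C) = (6 + C)*(-5) = -30 - 5*C)
B(F, v) = -v/4
h(g, N) = 40 + 10*g (h(g, N) = (-g/4 - 1)*(-30 - 5*2) = (-1 - g/4)*(-30 - 10) = (-1 - g/4)*(-40) = 40 + 10*g)
1/(-5164 + h(-44, -79)) = 1/(-5164 + (40 + 10*(-44))) = 1/(-5164 + (40 - 440)) = 1/(-5164 - 400) = 1/(-5564) = -1/5564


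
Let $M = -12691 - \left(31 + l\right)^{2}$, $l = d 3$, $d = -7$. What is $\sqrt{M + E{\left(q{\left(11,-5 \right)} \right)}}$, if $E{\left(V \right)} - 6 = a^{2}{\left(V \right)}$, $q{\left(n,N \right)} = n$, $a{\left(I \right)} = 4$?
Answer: $113 i \approx 113.0 i$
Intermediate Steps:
$l = -21$ ($l = \left(-7\right) 3 = -21$)
$E{\left(V \right)} = 22$ ($E{\left(V \right)} = 6 + 4^{2} = 6 + 16 = 22$)
$M = -12791$ ($M = -12691 - \left(31 - 21\right)^{2} = -12691 - 10^{2} = -12691 - 100 = -12791$)
$\sqrt{M + E{\left(q{\left(11,-5 \right)} \right)}} = \sqrt{-12791 + 22} = \sqrt{-12769} = 113 i$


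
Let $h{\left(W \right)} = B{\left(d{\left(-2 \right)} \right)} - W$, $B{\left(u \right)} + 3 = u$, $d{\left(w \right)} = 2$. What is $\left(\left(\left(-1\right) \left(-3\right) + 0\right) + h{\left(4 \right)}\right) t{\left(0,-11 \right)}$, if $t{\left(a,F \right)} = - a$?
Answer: $0$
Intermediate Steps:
$B{\left(u \right)} = -3 + u$
$h{\left(W \right)} = -1 - W$ ($h{\left(W \right)} = \left(-3 + 2\right) - W = -1 - W$)
$\left(\left(\left(-1\right) \left(-3\right) + 0\right) + h{\left(4 \right)}\right) t{\left(0,-11 \right)} = \left(\left(\left(-1\right) \left(-3\right) + 0\right) - 5\right) \left(\left(-1\right) 0\right) = \left(\left(3 + 0\right) - 5\right) 0 = \left(3 - 5\right) 0 = \left(-2\right) 0 = 0$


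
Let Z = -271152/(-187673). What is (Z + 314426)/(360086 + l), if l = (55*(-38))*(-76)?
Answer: 29504770925/48694199599 ≈ 0.60592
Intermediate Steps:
Z = 271152/187673 (Z = -271152*(-1/187673) = 271152/187673 ≈ 1.4448)
l = 158840 (l = -2090*(-76) = 158840)
(Z + 314426)/(360086 + l) = (271152/187673 + 314426)/(360086 + 158840) = (59009541850/187673)/518926 = (59009541850/187673)*(1/518926) = 29504770925/48694199599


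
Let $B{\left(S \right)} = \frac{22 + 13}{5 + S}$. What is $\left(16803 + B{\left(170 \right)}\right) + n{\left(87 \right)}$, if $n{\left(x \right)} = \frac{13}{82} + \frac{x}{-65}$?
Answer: $\frac{89554767}{5330} \approx 16802.0$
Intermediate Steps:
$B{\left(S \right)} = \frac{35}{5 + S}$
$n{\left(x \right)} = \frac{13}{82} - \frac{x}{65}$ ($n{\left(x \right)} = 13 \cdot \frac{1}{82} + x \left(- \frac{1}{65}\right) = \frac{13}{82} - \frac{x}{65}$)
$\left(16803 + B{\left(170 \right)}\right) + n{\left(87 \right)} = \left(16803 + \frac{35}{5 + 170}\right) + \left(\frac{13}{82} - \frac{87}{65}\right) = \left(16803 + \frac{35}{175}\right) + \left(\frac{13}{82} - \frac{87}{65}\right) = \left(16803 + 35 \cdot \frac{1}{175}\right) - \frac{6289}{5330} = \left(16803 + \frac{1}{5}\right) - \frac{6289}{5330} = \frac{84016}{5} - \frac{6289}{5330} = \frac{89554767}{5330}$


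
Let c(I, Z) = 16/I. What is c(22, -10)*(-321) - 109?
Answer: -3767/11 ≈ -342.45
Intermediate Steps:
c(22, -10)*(-321) - 109 = (16/22)*(-321) - 109 = (16*(1/22))*(-321) - 109 = (8/11)*(-321) - 109 = -2568/11 - 109 = -3767/11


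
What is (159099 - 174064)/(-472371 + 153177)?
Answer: 14965/319194 ≈ 0.046884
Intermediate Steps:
(159099 - 174064)/(-472371 + 153177) = -14965/(-319194) = -14965*(-1/319194) = 14965/319194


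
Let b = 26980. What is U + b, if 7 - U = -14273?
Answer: 41260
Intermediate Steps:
U = 14280 (U = 7 - 1*(-14273) = 7 + 14273 = 14280)
U + b = 14280 + 26980 = 41260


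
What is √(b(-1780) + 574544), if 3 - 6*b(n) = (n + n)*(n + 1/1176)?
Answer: I*√212380453/21 ≈ 693.97*I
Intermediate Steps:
b(n) = ½ - n*(1/1176 + n)/3 (b(n) = ½ - (n + n)*(n + 1/1176)/6 = ½ - 2*n*(n + 1/1176)/6 = ½ - 2*n*(1/1176 + n)/6 = ½ - n*(1/1176 + n)/3)
√(b(-1780) + 574544) = √((½ - ⅓*(-1780)² - 1/3528*(-1780)) + 574544) = √((½ - ⅓*3168400 + 445/882) + 574544) = √((½ - 3168400/3 + 445/882) + 574544) = √(-465754357/441 + 574544) = √(-212380453/441) = I*√212380453/21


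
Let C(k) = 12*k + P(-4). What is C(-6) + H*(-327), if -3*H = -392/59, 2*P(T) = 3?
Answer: -93775/118 ≈ -794.70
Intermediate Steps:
P(T) = 3/2 (P(T) = (½)*3 = 3/2)
H = 392/177 (H = -(-392)/(3*59) = -⅓*(-392/59) = 392/177 ≈ 2.2147)
C(k) = 3/2 + 12*k (C(k) = 12*k + 3/2 = 3/2 + 12*k)
C(-6) + H*(-327) = (3/2 + 12*(-6)) + (392/177)*(-327) = (3/2 - 72) - 42728/59 = -141/2 - 42728/59 = -93775/118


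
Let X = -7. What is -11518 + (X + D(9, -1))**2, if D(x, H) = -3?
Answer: -11418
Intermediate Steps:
-11518 + (X + D(9, -1))**2 = -11518 + (-7 - 3)**2 = -11518 + (-10)**2 = -11518 + 100 = -11418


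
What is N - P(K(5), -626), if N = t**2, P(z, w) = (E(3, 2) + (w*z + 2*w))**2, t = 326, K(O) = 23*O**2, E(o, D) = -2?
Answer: -130468223340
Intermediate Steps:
P(z, w) = (-2 + 2*w + w*z)**2 (P(z, w) = (-2 + (w*z + 2*w))**2 = (-2 + (2*w + w*z))**2 = (-2 + 2*w + w*z)**2)
N = 106276 (N = 326**2 = 106276)
N - P(K(5), -626) = 106276 - (-2 + 2*(-626) - 14398*5**2)**2 = 106276 - (-2 - 1252 - 14398*25)**2 = 106276 - (-2 - 1252 - 626*575)**2 = 106276 - (-2 - 1252 - 359950)**2 = 106276 - 1*(-361204)**2 = 106276 - 1*130468329616 = 106276 - 130468329616 = -130468223340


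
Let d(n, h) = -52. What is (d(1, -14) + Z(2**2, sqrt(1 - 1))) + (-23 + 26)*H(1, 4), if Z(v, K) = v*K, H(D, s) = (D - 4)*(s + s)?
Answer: -124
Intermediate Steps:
H(D, s) = 2*s*(-4 + D) (H(D, s) = (-4 + D)*(2*s) = 2*s*(-4 + D))
Z(v, K) = K*v
(d(1, -14) + Z(2**2, sqrt(1 - 1))) + (-23 + 26)*H(1, 4) = (-52 + sqrt(1 - 1)*2**2) + (-23 + 26)*(2*4*(-4 + 1)) = (-52 + sqrt(0)*4) + 3*(2*4*(-3)) = (-52 + 0*4) + 3*(-24) = (-52 + 0) - 72 = -52 - 72 = -124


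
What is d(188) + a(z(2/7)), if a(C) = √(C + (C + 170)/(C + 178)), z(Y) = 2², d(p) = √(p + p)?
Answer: 2*√94 + √41041/91 ≈ 21.617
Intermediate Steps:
d(p) = √2*√p (d(p) = √(2*p) = √2*√p)
z(Y) = 4
a(C) = √(C + (170 + C)/(178 + C))
d(188) + a(z(2/7)) = √2*√188 + √((170 + 4 + 4*(178 + 4))/(178 + 4)) = √2*(2*√47) + √((170 + 4 + 4*182)/182) = 2*√94 + √((170 + 4 + 728)/182) = 2*√94 + √((1/182)*902) = 2*√94 + √(451/91) = 2*√94 + √41041/91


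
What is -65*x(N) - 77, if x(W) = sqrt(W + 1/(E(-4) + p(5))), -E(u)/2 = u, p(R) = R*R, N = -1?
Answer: -77 - 260*I*sqrt(66)/33 ≈ -77.0 - 64.008*I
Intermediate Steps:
p(R) = R**2
E(u) = -2*u
x(W) = sqrt(1/33 + W) (x(W) = sqrt(W + 1/(-2*(-4) + 5**2)) = sqrt(W + 1/(8 + 25)) = sqrt(W + 1/33) = sqrt(1/33 + W))
-65*x(N) - 77 = -65*sqrt(33 + 1089*(-1))/33 - 77 = -65*sqrt(33 - 1089)/33 - 77 = -65*sqrt(-1056)/33 - 77 = -65*4*I*sqrt(66)/33 - 77 = -260*I*sqrt(66)/33 - 77 = -77 - 260*I*sqrt(66)/33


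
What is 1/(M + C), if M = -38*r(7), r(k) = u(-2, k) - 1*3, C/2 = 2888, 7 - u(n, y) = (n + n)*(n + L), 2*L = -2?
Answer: 1/6080 ≈ 0.00016447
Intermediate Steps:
L = -1 (L = (½)*(-2) = -1)
u(n, y) = 7 - 2*n*(-1 + n) (u(n, y) = 7 - (n + n)*(n - 1) = 7 - 2*n*(-1 + n))
C = 5776 (C = 2*2888 = 5776)
r(k) = -8 (r(k) = (7 - 2*(-2)² + 2*(-2)) - 1*3 = (7 - 2*4 - 4) - 3 = (7 - 8 - 4) - 3 = -5 - 3 = -8)
M = 304 (M = -38*(-8) = 304)
1/(M + C) = 1/(304 + 5776) = 1/6080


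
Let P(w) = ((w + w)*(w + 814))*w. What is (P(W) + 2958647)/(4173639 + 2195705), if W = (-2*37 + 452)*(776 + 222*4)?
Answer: 498341474640405815/6369344 ≈ 7.8241e+10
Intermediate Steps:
W = 628992 (W = (-74 + 452)*(776 + 888) = 378*1664 = 628992)
P(w) = 2*w**2*(814 + w) (P(w) = ((2*w)*(814 + w))*w = (2*w*(814 + w))*w = 2*w**2*(814 + w))
(P(W) + 2958647)/(4173639 + 2195705) = (2*628992**2*(814 + 628992) + 2958647)/(4173639 + 2195705) = (2*395630936064*629806 + 2958647)/6369344 = (498341474637447168 + 2958647)*(1/6369344) = 498341474640405815*(1/6369344) = 498341474640405815/6369344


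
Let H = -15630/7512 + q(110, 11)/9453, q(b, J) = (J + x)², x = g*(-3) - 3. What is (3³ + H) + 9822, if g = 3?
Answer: 116539827631/11835156 ≈ 9846.9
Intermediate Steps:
x = -12 (x = 3*(-3) - 3 = -9 - 3 = -12)
q(b, J) = (-12 + J)² (q(b, J) = (J - 12)² = (-12 + J)²)
H = -24623813/11835156 (H = -15630/7512 + (-12 + 11)²/9453 = -15630*1/7512 + (-1)²*(1/9453) = -2605/1252 + 1*(1/9453) = -2605/1252 + 1/9453 = -24623813/11835156 ≈ -2.0806)
(3³ + H) + 9822 = (3³ - 24623813/11835156) + 9822 = (27 - 24623813/11835156) + 9822 = 294925399/11835156 + 9822 = 116539827631/11835156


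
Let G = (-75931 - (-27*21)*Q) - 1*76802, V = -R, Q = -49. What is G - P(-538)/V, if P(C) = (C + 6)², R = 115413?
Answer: -20833610084/115413 ≈ -1.8051e+5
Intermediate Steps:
P(C) = (6 + C)²
V = -115413 (V = -1*115413 = -115413)
G = -180516 (G = (-75931 - (-27*21)*(-49)) - 1*76802 = (-75931 - (-567)*(-49)) - 76802 = (-75931 - 1*27783) - 76802 = (-75931 - 27783) - 76802 = -103714 - 76802 = -180516)
G - P(-538)/V = -180516 - (6 - 538)²/(-115413) = -180516 - (-532)²*(-1)/115413 = -180516 - 283024*(-1)/115413 = -180516 - 1*(-283024/115413) = -180516 + 283024/115413 = -20833610084/115413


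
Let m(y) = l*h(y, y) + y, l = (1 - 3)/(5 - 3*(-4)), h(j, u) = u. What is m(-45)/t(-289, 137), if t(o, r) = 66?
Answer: -225/374 ≈ -0.60160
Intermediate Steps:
l = -2/17 (l = -2/(5 + 12) = -2/17 ≈ -0.11765)
m(y) = 15*y/17 (m(y) = -2*y/17 + y = 15*y/17)
m(-45)/t(-289, 137) = ((15/17)*(-45))/66 = -675/17*1/66 = -225/374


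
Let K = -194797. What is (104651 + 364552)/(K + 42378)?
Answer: -469203/152419 ≈ -3.0784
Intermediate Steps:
(104651 + 364552)/(K + 42378) = (104651 + 364552)/(-194797 + 42378) = 469203/(-152419) = 469203*(-1/152419) = -469203/152419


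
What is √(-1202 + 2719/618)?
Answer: I*√457392306/618 ≈ 34.606*I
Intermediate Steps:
√(-1202 + 2719/618) = √(-740117/618) = I*√457392306/618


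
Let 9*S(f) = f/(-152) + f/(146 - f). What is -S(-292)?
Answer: -143/1026 ≈ -0.13938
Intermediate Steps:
S(f) = -f/1368 + f/(9*(146 - f)) (S(f) = (f/(-152) + f/(146 - f))/9 = (f*(-1/152) + f/(146 - f))/9 = (-f/152 + f/(146 - f))/9 = -f/1368 + f/(9*(146 - f)))
-S(-292) = -(-1)*(-292)*(6 - 292)/(-199728 + 1368*(-292)) = -(-1)*(-292)*(-286)/(-199728 - 399456) = -(-1)*(-292)*(-286)/(-599184) = -(-1)*(-292)*(-1)*(-286)/599184 = -1*143/1026 = -143/1026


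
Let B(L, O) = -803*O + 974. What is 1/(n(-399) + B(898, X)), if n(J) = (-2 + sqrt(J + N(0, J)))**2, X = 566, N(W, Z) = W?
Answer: I/(-453919*I + 4*sqrt(399)) ≈ -2.203e-6 + 3.8778e-10*I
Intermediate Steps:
n(J) = (-2 + sqrt(J))**2 (n(J) = (-2 + sqrt(J + 0))**2 = (-2 + sqrt(J))**2)
B(L, O) = 974 - 803*O
1/(n(-399) + B(898, X)) = 1/((-2 + sqrt(-399))**2 + (974 - 803*566)) = 1/((-2 + I*sqrt(399))**2 + (974 - 454498)) = 1/((-2 + I*sqrt(399))**2 - 453524) = 1/(-453524 + (-2 + I*sqrt(399))**2)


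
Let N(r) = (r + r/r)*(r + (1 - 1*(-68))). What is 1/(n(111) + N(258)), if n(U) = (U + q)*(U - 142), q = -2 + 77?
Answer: 1/78927 ≈ 1.2670e-5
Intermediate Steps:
q = 75
N(r) = (1 + r)*(69 + r) (N(r) = (r + 1)*(r + (1 + 68)) = (1 + r)*(r + 69) = (1 + r)*(69 + r))
n(U) = (-142 + U)*(75 + U) (n(U) = (U + 75)*(U - 142) = (75 + U)*(-142 + U) = (-142 + U)*(75 + U))
1/(n(111) + N(258)) = 1/((-10650 + 111² - 67*111) + (69 + 258² + 70*258)) = 1/((-10650 + 12321 - 7437) + (69 + 66564 + 18060)) = 1/(-5766 + 84693) = 1/78927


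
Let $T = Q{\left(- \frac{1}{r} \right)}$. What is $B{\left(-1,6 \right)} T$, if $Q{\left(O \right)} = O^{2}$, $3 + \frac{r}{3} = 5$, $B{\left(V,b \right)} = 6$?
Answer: $\frac{1}{6} \approx 0.16667$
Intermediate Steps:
$r = 6$ ($r = -9 + 3 \cdot 5 = -9 + 15 = 6$)
$T = \frac{1}{36}$ ($T = \left(- \frac{1}{6}\right)^{2} = \frac{1}{36} \approx 0.027778$)
$B{\left(-1,6 \right)} T = 6 \cdot \frac{1}{36} = \frac{1}{6}$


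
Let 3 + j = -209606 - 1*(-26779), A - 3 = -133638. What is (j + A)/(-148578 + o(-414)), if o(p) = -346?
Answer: 316465/148924 ≈ 2.1250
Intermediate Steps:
A = -133635 (A = 3 - 133638 = -133635)
j = -182830 (j = -3 + (-209606 - 1*(-26779)) = -3 + (-209606 + 26779) = -3 - 182827 = -182830)
(j + A)/(-148578 + o(-414)) = (-182830 - 133635)/(-148578 - 346) = -316465/(-148924) = -316465*(-1/148924) = 316465/148924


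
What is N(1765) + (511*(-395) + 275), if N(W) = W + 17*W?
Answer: -169800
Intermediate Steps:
N(W) = 18*W
N(1765) + (511*(-395) + 275) = 18*1765 + (511*(-395) + 275) = 31770 + (-201845 + 275) = 31770 - 201570 = -169800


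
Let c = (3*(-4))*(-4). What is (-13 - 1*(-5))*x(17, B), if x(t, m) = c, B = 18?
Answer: -384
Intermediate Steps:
c = 48 (c = -12*(-4) = 48)
x(t, m) = 48
(-13 - 1*(-5))*x(17, B) = (-13 - 1*(-5))*48 = (-13 + 5)*48 = -8*48 = -384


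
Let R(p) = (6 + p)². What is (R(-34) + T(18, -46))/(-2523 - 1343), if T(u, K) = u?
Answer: -401/1933 ≈ -0.20745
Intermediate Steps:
(R(-34) + T(18, -46))/(-2523 - 1343) = ((6 - 34)² + 18)/(-2523 - 1343) = ((-28)² + 18)/(-3866) = (784 + 18)*(-1/3866) = 802*(-1/3866) = -401/1933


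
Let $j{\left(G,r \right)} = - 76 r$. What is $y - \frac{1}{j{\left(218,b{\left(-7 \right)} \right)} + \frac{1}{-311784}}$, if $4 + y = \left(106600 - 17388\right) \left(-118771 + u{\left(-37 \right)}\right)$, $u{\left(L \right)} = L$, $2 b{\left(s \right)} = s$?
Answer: $- \frac{879031456657431684}{82934543} \approx -1.0599 \cdot 10^{10}$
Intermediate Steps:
$b{\left(s \right)} = \frac{s}{2}$
$y = -10599099300$ ($y = -4 + \left(106600 - 17388\right) \left(-118771 - 37\right) = -4 + 89212 \left(-118808\right) = -4 - 10599099296 = -10599099300$)
$y - \frac{1}{j{\left(218,b{\left(-7 \right)} \right)} + \frac{1}{-311784}} = -10599099300 - \frac{1}{- 76 \cdot \frac{1}{2} \left(-7\right) + \frac{1}{-311784}} = -10599099300 - \frac{1}{\left(-76\right) \left(- \frac{7}{2}\right) - \frac{1}{311784}} = -10599099300 - \frac{1}{266 - \frac{1}{311784}} = -10599099300 - \frac{1}{\frac{82934543}{311784}} = -10599099300 - \frac{311784}{82934543} = - \frac{879031456657431684}{82934543}$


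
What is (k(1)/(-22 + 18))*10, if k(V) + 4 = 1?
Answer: 15/2 ≈ 7.5000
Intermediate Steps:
k(V) = -3 (k(V) = -4 + 1 = -3)
(k(1)/(-22 + 18))*10 = -3/(-22 + 18)*10 = -3/(-4)*10 = -3*(-¼)*10 = (¾)*10 = 15/2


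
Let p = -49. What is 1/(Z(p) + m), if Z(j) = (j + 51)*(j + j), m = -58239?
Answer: -1/58435 ≈ -1.7113e-5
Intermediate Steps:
Z(j) = 2*j*(51 + j) (Z(j) = (51 + j)*(2*j) = 2*j*(51 + j))
1/(Z(p) + m) = 1/(2*(-49)*(51 - 49) - 58239) = 1/(2*(-49)*2 - 58239) = 1/(-196 - 58239) = 1/(-58435) = -1/58435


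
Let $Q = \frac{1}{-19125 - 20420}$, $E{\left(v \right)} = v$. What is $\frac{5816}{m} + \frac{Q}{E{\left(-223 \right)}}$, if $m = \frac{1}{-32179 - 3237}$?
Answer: $- \frac{1816437042016959}{8818535} \approx -2.0598 \cdot 10^{8}$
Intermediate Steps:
$m = - \frac{1}{35416}$ ($m = \frac{1}{-35416} = - \frac{1}{35416} \approx -2.8236 \cdot 10^{-5}$)
$Q = - \frac{1}{39545}$ ($Q = \frac{1}{-39545} = - \frac{1}{39545} \approx -2.5288 \cdot 10^{-5}$)
$\frac{5816}{m} + \frac{Q}{E{\left(-223 \right)}} = \frac{5816}{- \frac{1}{35416}} - \frac{1}{39545 \left(-223\right)} = 5816 \left(-35416\right) - - \frac{1}{8818535} = -205979456 + \frac{1}{8818535} = - \frac{1816437042016959}{8818535}$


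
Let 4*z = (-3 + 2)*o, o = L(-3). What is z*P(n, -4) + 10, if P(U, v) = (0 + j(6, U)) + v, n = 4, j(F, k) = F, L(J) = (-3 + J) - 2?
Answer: 14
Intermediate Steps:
L(J) = -5 + J
o = -8 (o = -5 - 3 = -8)
z = 2 (z = ((-3 + 2)*(-8))/4 = (-1*(-8))/4 = (1/4)*8 = 2)
P(U, v) = 6 + v (P(U, v) = (0 + 6) + v = 6 + v)
z*P(n, -4) + 10 = 2*(6 - 4) + 10 = 2*2 + 10 = 4 + 10 = 14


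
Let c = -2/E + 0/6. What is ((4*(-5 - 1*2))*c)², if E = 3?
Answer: 3136/9 ≈ 348.44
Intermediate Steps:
c = -⅔ (c = -2/3 + 0/6 = -2*⅓ + 0*(⅙) = -⅔ + 0 = -⅔ ≈ -0.66667)
((4*(-5 - 1*2))*c)² = ((4*(-5 - 1*2))*(-⅔))² = ((4*(-5 - 2))*(-⅔))² = ((4*(-7))*(-⅔))² = (-28*(-⅔))² = (56/3)² = 3136/9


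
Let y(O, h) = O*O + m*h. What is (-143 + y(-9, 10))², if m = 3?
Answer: 1024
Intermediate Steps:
y(O, h) = O² + 3*h (y(O, h) = O*O + 3*h = O² + 3*h)
(-143 + y(-9, 10))² = (-143 + ((-9)² + 3*10))² = (-143 + (81 + 30))² = (-143 + 111)² = (-32)² = 1024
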